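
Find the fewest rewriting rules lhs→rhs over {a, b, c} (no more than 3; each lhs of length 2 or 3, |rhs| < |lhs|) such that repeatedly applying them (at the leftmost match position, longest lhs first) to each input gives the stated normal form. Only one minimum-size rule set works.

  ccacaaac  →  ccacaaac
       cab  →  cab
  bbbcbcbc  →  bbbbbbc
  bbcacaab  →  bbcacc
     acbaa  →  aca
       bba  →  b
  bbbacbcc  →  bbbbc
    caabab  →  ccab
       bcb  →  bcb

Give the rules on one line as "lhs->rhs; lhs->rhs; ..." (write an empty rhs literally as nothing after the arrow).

aab->c; ba->; cbc->bb

  | ccacaaac
  | cab
  | bbbcbcbc => bbbbbbc
  | bbcacaab => bbcacc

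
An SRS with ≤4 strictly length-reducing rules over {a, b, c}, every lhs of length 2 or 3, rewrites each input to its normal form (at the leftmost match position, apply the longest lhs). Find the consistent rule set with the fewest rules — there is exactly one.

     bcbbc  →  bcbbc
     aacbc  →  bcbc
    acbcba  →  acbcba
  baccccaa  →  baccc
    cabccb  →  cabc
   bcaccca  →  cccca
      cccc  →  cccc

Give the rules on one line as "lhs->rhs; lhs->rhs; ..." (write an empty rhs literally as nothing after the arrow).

aa->b; bca->c; ccb->c

  | bcbbc
  | aacbc => bcbc
  | acbcba
  | baccccaa => baccccb => baccc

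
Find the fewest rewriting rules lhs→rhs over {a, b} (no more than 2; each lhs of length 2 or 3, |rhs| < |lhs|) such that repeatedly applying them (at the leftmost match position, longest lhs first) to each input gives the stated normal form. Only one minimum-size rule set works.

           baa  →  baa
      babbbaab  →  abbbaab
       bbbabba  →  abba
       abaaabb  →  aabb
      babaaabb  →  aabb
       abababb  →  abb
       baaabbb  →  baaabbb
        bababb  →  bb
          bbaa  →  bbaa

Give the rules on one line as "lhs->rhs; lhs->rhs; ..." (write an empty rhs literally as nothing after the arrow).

  | baa
  | babbbaab => abbbaab
  | bbbabba => bbabba => babba => abba
  | abaaabb => aabb

aba->; bab->ab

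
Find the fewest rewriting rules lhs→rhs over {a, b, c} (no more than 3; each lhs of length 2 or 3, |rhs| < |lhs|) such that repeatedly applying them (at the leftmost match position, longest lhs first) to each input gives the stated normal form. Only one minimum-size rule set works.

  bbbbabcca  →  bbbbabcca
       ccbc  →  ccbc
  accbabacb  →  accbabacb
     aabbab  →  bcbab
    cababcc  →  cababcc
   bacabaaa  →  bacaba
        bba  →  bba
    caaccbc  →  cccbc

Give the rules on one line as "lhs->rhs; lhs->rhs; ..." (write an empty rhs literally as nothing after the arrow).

  | bbbbabcca
  | ccbc
  | accbabacb
  | aabbab => bcbab

aa->; aab->bc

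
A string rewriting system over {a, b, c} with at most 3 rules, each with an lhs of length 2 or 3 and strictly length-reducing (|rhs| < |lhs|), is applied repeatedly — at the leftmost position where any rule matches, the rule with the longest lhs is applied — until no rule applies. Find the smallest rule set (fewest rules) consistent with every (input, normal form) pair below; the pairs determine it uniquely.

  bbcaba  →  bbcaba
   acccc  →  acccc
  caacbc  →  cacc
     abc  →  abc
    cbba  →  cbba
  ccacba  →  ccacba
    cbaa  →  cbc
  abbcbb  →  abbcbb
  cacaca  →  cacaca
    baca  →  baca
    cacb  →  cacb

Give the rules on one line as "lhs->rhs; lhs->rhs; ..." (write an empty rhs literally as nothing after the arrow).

  | bbcaba
  | acccc
  | caacbc => cccbc => cacc
  | abc

aa->c; ccb->ac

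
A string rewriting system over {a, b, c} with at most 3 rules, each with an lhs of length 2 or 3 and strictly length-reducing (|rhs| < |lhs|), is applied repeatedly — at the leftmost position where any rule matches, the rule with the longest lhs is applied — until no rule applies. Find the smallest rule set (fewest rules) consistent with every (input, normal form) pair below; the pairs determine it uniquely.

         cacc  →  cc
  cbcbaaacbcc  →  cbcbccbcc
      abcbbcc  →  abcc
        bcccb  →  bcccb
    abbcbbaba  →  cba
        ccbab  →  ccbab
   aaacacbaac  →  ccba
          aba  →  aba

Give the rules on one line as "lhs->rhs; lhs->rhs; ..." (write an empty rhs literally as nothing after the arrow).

  | cacc => cc
  | cbcbaaacbcc => cbcbccbcc
  | abcbbcc => abcacc => abcc
  | bcccb

aaa->c; ac->; bb->a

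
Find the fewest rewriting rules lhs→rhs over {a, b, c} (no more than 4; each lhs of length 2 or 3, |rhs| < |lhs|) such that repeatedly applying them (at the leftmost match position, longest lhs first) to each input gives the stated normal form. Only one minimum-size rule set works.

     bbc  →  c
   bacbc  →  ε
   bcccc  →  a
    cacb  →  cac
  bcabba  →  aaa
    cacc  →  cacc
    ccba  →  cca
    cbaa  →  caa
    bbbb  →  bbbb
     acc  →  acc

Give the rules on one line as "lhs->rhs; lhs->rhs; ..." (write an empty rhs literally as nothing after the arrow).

ba->c; bc->a; cb->c; ccc->

  | bbc => ba => c
  | bacbc => ccbc => ccc => ε
  | bcccc => accc => a
  | cacb => cac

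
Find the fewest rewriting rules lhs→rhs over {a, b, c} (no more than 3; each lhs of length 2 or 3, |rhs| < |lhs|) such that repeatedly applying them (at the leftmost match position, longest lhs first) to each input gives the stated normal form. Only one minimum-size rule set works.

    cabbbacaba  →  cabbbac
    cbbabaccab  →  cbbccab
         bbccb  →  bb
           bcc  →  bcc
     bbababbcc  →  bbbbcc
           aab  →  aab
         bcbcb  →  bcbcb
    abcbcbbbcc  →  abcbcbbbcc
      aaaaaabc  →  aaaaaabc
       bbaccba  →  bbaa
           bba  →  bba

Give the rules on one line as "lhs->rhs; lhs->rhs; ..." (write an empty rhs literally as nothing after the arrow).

  | cabbbacaba => cabbbac
  | cbbabaccab => cbbccab
  | bbccb => bb
  | bcc

aba->; ccb->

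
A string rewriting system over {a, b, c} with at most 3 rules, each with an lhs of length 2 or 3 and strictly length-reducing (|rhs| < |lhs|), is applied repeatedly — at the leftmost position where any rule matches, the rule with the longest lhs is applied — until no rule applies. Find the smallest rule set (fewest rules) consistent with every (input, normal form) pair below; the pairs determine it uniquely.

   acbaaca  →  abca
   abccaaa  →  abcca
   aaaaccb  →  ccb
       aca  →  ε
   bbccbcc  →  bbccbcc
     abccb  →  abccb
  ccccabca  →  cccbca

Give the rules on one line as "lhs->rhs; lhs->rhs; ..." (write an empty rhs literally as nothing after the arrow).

  | acbaaca => abaaca => abca
  | abccaaa => abcca
  | aaaaccb => aaccb => ccb
  | aca => aa => ε

aa->; ac->a; cab->b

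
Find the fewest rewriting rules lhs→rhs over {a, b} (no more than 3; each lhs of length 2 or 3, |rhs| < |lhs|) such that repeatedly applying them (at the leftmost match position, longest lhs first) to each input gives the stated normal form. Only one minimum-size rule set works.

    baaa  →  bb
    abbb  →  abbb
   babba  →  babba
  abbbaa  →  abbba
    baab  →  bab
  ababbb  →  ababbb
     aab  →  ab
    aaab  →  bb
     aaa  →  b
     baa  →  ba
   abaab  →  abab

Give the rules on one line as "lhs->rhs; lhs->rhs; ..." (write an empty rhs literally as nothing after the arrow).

aa->a; aaa->b

  | baaa => bb
  | abbb
  | babba
  | abbbaa => abbba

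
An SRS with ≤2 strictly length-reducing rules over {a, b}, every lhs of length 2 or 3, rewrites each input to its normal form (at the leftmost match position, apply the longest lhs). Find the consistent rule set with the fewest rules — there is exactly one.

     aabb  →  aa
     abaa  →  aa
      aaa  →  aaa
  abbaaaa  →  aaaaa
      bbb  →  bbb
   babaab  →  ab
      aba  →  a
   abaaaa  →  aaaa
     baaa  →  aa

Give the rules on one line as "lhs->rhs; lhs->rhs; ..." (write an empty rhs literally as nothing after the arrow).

abb->a; ba->

  | aabb => aa
  | abaa => aa
  | aaa
  | abbaaaa => aaaaa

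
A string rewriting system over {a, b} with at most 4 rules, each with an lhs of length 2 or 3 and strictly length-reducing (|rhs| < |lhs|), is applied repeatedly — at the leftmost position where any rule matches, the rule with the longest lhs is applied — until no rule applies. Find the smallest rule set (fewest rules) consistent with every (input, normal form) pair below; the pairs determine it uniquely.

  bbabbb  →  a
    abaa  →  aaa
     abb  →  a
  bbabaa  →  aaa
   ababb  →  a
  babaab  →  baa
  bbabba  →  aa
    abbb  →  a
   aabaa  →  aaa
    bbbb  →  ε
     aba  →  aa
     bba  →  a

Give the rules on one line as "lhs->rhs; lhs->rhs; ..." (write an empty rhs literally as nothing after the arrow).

  | bbabbb => abbb => abb => ab => a
  | abaa => aaa
  | abb => ab => a
  | bbabaa => abaa => aaa

aab->a; ab->a; bb->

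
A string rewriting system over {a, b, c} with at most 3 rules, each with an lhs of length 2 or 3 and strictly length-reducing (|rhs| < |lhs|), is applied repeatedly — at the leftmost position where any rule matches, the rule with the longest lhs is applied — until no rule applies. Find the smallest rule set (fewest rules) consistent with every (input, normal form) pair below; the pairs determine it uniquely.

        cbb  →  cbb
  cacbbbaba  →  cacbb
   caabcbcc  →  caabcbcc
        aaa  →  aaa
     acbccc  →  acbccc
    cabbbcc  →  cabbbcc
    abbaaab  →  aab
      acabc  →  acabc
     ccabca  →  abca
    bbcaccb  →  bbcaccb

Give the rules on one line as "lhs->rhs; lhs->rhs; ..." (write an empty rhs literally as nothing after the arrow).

  | cbb
  | cacbbbaba => cacbbba => cacbb
  | caabcbcc
  | aaa

ba->; cca->a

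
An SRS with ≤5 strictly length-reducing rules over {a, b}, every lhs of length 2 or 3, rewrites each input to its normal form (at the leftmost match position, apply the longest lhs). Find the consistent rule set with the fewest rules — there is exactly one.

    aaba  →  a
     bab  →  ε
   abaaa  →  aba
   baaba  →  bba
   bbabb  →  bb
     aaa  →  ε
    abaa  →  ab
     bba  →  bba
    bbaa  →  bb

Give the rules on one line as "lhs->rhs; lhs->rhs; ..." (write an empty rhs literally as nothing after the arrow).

aaa->; aab->; baa->b; bab->

  | aaba => a
  | bab => ε
  | abaaa => aba
  | baaba => bba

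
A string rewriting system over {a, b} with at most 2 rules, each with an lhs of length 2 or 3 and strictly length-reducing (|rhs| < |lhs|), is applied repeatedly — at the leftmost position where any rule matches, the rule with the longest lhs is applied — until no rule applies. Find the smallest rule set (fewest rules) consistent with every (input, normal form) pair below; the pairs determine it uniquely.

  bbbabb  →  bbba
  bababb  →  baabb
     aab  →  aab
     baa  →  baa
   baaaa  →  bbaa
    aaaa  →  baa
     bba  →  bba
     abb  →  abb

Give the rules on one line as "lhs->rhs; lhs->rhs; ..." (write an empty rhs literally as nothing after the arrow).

  | bbbabb => bbbab => bbba
  | bababb => baabb
  | aab
  | baa

aaa->ba; bab->ba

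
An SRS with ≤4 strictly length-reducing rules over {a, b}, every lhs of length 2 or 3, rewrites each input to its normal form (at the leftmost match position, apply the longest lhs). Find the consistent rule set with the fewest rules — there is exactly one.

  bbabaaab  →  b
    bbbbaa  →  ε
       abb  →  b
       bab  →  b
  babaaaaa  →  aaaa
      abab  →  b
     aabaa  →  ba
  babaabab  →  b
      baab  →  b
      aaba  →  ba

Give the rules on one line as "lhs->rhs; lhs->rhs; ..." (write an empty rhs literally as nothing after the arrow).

ab->; aba->ba; baa->ba; bba->

  | bbabaaab => baaab => baab => bab => b
  | bbbbaa => bba => ε
  | abb => b
  | bab => b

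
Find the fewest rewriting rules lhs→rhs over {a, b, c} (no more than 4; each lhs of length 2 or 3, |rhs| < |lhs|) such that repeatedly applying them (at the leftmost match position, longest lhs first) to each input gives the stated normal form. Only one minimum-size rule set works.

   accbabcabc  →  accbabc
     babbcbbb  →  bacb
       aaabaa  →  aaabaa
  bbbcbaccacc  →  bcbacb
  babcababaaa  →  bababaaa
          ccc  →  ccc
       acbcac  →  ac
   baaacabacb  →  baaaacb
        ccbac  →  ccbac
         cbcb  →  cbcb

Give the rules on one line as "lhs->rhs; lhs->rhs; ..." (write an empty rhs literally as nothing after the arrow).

  | accbabcabc => accbabbbc => accbabc
  | babbcbbb => bacbbb => bacb
  | aaabaa
  | bbbcbaccacc => bcbaccacc => bcbaccac => bcbacca => bcbacb

bb->; ca->b; cac->ca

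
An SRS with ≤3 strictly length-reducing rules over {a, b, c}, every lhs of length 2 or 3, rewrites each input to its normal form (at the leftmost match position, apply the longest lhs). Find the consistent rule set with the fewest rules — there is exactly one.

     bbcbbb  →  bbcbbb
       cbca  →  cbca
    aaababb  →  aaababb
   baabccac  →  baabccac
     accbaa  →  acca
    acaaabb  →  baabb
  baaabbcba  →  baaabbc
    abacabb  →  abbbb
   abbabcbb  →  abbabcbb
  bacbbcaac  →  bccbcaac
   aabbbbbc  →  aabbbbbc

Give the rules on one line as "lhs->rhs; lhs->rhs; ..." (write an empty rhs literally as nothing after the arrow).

  | bbcbbb
  | cbca
  | aaababb
  | baabccac

aca->b; acb->cc; cba->c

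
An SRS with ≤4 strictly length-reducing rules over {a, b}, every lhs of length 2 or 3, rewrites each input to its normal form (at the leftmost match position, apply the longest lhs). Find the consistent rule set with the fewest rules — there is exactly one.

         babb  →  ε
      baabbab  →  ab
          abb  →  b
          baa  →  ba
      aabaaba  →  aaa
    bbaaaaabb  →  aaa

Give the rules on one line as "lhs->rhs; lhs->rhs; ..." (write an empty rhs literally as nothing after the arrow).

aab->a; abb->b; baa->ba; bb->

  | babb => bb => ε
  | baabbab => babbab => bbab => ab
  | abb => b
  | baa => ba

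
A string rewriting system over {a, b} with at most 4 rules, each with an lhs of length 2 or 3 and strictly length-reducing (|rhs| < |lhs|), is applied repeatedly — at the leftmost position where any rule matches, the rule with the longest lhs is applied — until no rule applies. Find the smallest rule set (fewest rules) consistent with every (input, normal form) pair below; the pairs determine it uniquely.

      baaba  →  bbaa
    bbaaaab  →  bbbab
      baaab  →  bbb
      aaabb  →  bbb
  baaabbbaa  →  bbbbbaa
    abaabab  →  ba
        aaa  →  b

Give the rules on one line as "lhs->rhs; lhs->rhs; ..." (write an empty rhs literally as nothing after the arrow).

aaa->b; aab->ba; abb->

  | baaba => bbaa
  | bbaaaab => bbbab
  | baaab => bbb
  | aaabb => bbb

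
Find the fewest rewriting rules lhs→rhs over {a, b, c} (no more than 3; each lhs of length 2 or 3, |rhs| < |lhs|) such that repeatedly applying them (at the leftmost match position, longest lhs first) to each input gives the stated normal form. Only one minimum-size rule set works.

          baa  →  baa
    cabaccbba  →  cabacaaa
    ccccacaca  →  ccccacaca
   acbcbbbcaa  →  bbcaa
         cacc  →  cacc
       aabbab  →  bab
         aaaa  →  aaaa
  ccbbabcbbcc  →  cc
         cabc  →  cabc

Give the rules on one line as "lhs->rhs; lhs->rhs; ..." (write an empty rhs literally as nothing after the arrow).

  | baa
  | cabaccbba => cabacaaa
  | ccccacaca
  | acbcbbbcaa => bbcbbbcaa => bbaabcaa => bbcaa

aab->; acb->bb; cbb->aa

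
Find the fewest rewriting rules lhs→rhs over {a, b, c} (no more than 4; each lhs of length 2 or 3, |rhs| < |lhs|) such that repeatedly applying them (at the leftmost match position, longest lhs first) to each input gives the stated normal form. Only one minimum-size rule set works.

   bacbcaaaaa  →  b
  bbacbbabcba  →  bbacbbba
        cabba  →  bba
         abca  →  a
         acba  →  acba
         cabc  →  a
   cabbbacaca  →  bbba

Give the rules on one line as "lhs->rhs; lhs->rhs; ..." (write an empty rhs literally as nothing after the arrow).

aa->; bc->a; ca->

  | bacbcaaaaa => bacaaaaaa => baaaaaa => baaaa => baa => b
  | bbacbbabcba => bbacbbaaba => bbacbbba
  | cabba => bba
  | abca => aaa => a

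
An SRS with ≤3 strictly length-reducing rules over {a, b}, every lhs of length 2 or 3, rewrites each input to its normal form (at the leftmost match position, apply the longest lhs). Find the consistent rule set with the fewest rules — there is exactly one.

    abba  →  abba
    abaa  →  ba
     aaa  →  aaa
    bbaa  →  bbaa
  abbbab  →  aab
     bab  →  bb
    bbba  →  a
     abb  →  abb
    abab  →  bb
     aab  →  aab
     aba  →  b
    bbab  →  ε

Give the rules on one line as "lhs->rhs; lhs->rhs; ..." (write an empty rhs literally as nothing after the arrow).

aba->b; bab->bb; bbb->

  | abba
  | abaa => ba
  | aaa
  | bbaa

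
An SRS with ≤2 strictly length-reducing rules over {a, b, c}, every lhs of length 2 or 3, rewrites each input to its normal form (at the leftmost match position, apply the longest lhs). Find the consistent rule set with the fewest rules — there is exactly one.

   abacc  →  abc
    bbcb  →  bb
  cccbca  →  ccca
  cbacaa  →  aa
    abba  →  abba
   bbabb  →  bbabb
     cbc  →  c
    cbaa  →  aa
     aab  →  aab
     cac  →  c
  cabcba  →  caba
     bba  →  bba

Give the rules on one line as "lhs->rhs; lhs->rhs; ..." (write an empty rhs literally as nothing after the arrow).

ac->; cb->

  | abacc => abc
  | bbcb => bb
  | cccbca => ccca
  | cbacaa => acaa => aa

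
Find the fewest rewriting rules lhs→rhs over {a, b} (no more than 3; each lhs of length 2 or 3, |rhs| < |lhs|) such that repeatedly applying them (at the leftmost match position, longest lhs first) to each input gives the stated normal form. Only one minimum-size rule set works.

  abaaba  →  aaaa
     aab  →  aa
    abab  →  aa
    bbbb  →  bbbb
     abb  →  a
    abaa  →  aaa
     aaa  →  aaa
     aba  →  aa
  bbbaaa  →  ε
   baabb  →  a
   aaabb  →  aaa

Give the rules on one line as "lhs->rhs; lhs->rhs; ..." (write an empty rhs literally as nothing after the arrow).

  | abaaba => aaaba => aaaa
  | aab => aa
  | abab => aab => aa
  | bbbb

ab->a; ba->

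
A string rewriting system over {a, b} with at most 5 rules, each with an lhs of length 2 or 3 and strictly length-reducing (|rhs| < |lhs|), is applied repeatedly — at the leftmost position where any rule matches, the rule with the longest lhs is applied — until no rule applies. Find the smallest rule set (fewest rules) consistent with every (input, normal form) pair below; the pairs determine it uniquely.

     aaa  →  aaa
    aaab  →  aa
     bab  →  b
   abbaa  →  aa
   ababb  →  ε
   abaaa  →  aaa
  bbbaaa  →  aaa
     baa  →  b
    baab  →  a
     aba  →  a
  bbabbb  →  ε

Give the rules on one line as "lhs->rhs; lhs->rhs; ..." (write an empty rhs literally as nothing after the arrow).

ab->; abb->; baa->b; bb->a

  | aaa
  | aaab => aa
  | bab => b
  | abbaa => aa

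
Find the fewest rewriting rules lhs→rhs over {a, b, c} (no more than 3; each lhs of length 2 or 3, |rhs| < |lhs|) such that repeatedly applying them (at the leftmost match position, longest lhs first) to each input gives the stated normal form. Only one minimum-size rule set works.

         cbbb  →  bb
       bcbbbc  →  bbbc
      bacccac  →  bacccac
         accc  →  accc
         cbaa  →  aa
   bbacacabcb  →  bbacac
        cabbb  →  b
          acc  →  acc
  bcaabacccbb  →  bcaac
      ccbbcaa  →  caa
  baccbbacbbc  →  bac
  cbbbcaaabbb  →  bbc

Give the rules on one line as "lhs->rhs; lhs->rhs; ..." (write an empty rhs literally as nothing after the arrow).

  | cbbb => bb
  | bcbbbc => bbbc
  | bacccac
  | accc

ab->; cb->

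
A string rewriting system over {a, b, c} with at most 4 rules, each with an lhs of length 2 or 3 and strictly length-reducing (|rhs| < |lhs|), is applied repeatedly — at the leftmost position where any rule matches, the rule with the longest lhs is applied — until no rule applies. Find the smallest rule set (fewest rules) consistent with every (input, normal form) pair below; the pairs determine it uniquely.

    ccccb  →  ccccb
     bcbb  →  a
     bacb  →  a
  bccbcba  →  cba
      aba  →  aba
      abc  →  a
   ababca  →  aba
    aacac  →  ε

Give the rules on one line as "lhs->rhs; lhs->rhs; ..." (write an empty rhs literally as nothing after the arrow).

aa->a; ac->; bb->a; bc->

  | ccccb
  | bcbb => bb => a
  | bacb => bb => a
  | bccbcba => cbcba => cba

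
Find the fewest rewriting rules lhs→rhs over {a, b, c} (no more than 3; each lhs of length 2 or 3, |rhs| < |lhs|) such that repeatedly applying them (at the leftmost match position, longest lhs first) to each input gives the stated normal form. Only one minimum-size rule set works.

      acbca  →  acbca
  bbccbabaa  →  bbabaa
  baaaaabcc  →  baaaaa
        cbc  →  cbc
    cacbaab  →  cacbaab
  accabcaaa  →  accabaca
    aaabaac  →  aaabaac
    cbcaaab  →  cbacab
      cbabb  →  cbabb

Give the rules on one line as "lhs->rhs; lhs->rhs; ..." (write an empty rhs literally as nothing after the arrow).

bcc->; caa->ac

  | acbca
  | bbccbabaa => bbabaa
  | baaaaabcc => baaaaa
  | cbc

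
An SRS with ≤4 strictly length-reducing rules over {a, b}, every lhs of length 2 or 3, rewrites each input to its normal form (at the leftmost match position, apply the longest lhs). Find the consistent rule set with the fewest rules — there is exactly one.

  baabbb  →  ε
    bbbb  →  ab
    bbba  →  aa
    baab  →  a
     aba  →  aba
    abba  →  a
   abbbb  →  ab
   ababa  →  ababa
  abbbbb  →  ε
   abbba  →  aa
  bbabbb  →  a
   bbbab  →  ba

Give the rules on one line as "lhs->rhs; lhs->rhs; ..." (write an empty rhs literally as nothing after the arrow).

  | baabbb => bbabb => abb => bb => ε
  | bbbb => ab
  | bbba => aa
  | baab => bba => a

aab->ba; abb->bb; bb->; bbb->a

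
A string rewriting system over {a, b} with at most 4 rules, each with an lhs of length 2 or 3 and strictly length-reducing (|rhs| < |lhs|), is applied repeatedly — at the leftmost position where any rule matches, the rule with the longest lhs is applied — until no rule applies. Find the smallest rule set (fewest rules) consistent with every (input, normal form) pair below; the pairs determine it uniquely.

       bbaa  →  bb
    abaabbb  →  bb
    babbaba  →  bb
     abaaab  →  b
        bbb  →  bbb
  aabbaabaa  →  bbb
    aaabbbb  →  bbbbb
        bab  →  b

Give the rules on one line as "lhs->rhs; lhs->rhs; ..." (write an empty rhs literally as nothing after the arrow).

  | bbaa => bb
  | abaabbb => abbb => bb
  | babbaba => bbaba => bb
  | abaaab => aab => b

aa->; aaa->b; ab->; aba->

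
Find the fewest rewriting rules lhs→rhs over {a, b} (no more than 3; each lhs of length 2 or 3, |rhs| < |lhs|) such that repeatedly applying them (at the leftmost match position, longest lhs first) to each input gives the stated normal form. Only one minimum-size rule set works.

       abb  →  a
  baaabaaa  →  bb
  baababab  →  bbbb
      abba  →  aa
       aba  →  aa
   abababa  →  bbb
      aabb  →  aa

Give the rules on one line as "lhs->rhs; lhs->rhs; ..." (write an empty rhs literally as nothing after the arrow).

  | abb => ab => a
  | baaabaaa => baabaaa => babaaa => bbaaa => bbaa => bba => bb
  | baababab => bababab => bbabab => bbbab => bbbb
  | abba => aba => aa

aaa->bb; ab->a; ba->b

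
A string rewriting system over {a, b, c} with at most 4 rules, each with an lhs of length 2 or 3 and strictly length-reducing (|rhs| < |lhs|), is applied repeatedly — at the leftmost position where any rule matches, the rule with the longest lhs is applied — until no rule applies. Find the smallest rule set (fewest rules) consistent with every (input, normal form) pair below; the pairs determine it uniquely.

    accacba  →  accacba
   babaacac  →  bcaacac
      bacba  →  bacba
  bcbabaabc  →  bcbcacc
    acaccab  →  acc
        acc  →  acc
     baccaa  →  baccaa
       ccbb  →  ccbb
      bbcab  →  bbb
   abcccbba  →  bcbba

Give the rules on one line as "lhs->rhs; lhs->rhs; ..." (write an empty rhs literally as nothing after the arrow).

ab->c; bcc->bb; ccc->b

  | accacba
  | babaacac => bcaacac
  | bacba
  | bcbabaabc => bcbcaabc => bcbcacc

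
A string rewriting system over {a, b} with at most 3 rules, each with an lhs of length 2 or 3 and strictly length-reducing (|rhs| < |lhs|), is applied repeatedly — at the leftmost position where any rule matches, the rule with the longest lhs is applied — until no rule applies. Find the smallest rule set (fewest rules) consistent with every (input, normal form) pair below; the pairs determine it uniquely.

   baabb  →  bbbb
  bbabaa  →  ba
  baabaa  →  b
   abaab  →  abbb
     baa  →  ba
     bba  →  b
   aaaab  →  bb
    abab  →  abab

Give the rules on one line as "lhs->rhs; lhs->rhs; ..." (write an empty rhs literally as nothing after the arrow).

  | baabb => bbbb
  | bbabaa => bbaa => ba
  | baabaa => bbbaa => bba => b
  | abaab => abbb

aa->a; aab->bb; bba->b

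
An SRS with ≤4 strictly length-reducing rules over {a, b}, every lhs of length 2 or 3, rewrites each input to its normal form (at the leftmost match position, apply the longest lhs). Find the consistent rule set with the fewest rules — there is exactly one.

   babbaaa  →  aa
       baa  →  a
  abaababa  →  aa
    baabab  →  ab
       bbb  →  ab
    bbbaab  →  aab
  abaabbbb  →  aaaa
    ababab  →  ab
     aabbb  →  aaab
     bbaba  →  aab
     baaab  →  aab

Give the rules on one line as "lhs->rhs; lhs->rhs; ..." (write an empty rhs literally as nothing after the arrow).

ba->; bb->a; bba->ab

  | babbaaa => bbaaa => abaa => aa
  | baa => a
  | abaababa => aababa => aaba => aa
  | baabab => abab => ab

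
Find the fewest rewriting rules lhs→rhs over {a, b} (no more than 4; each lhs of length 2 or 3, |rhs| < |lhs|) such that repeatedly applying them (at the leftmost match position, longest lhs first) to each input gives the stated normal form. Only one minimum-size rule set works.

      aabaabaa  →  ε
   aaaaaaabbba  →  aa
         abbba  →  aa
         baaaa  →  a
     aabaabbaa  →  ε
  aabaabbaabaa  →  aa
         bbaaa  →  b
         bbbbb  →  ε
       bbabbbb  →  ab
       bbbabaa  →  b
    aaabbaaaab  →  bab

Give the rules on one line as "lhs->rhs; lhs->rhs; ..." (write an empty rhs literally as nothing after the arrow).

aaa->b; aba->aa; bb->; bbb->

  | aabaabaa => aaaabaa => babaa => baaa => bb => ε
  | aaaaaaabbba => baaaabbba => bbabbba => abbba => aa
  | abbba => aa
  | baaaa => bba => a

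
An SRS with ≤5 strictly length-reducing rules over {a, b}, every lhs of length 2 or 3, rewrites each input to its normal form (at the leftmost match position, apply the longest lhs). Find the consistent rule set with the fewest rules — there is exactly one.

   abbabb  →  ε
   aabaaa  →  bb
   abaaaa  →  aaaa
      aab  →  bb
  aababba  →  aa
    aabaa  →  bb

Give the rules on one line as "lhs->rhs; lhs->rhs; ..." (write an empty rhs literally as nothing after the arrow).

  | abbabb => babb => ab => ε
  | aabaaa => bbaaa => bbaa => bba => bb
  | abaaaa => aaaa
  | aab => bb

aab->bb; ab->; ba->b; bab->a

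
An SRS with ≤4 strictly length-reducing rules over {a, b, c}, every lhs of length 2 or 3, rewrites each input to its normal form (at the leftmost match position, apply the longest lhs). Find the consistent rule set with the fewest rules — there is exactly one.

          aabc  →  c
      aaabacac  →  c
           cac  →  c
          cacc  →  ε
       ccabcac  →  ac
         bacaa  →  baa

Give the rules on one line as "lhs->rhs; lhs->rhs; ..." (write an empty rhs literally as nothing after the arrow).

  | aabc => aac => c
  | aaabacac => aaaacac => aacac => cac => c
  | cac => c
  | cacc => cc => ε

aac->c; ab->a; ca->; cc->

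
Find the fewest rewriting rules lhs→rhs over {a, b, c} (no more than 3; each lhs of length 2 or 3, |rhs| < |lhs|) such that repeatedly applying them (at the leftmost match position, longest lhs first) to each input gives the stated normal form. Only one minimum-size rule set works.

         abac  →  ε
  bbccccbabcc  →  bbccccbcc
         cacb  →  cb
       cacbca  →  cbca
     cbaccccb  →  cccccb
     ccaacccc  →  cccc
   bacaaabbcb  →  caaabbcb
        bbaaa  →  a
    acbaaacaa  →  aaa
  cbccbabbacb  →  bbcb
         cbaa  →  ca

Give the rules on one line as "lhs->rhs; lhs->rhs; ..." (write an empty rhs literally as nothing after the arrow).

ac->; ba->; cbb->bb

  | abac => ac => ε
  | bbccccbabcc => bbccccbcc
  | cacb => cb
  | cacbca => cbca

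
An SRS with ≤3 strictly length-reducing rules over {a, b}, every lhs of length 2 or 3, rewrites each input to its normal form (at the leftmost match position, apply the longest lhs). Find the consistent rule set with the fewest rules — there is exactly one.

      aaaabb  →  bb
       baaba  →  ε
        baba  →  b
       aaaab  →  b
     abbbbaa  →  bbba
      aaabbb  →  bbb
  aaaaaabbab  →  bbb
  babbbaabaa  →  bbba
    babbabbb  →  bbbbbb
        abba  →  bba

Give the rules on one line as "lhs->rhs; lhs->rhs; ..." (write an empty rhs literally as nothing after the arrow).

  | aaaabb => aaabb => aabb => abb => bb
  | baaba => aba => ε
  | baba => b
  | aaaab => aaab => aab => ab => b

ab->b; aba->; baa->a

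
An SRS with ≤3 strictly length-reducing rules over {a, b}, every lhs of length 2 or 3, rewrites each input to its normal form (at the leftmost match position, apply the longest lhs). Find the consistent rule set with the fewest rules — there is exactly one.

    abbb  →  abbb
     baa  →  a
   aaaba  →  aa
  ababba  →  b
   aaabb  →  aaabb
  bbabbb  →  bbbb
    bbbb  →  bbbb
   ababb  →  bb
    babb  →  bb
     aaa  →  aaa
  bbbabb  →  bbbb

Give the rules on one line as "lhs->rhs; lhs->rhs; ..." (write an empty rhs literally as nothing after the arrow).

  | abbb
  | baa => a
  | aaaba => aa
  | ababba => bba => b

aba->; ba->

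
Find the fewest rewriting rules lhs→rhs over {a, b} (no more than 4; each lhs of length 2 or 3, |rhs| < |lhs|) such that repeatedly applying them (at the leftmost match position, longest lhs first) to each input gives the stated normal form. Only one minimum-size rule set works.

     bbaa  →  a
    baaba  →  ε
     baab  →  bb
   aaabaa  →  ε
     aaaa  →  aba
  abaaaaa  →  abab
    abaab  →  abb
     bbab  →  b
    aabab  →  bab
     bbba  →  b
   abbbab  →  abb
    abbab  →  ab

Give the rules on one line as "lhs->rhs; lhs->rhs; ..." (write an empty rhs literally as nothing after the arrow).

aa->; aaa->ab; bba->

  | bbaa => a
  | baaba => bba => ε
  | baab => bb
  | aaabaa => abbaa => aa => ε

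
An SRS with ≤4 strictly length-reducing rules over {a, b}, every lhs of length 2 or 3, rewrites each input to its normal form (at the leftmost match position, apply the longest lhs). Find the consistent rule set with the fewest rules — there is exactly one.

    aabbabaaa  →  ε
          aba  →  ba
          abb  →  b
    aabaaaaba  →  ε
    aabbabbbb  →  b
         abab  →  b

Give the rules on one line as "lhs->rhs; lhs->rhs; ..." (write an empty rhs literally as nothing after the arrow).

aa->b; ab->b; bb->b; bba->

  | aabbabaaa => bbbabaaa => bbabaaa => baaa => bba => ε
  | aba => ba
  | abb => bb => b
  | aabaaaaba => bbaaaaba => aaaba => baba => bba => ε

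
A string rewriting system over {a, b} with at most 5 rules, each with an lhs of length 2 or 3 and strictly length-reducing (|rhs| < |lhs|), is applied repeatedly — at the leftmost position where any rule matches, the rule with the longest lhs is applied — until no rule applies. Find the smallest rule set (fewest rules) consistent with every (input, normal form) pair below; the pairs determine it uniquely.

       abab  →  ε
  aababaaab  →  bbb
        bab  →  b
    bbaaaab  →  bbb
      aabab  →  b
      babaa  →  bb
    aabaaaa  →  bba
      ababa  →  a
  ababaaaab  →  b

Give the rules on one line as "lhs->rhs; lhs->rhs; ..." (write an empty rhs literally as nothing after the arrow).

aa->b; aaa->b; aab->b; ab->

  | abab => ab => ε
  | aababaaab => babaaab => baaab => bbb
  | bab => b
  | bbaaaab => bbbab => bbb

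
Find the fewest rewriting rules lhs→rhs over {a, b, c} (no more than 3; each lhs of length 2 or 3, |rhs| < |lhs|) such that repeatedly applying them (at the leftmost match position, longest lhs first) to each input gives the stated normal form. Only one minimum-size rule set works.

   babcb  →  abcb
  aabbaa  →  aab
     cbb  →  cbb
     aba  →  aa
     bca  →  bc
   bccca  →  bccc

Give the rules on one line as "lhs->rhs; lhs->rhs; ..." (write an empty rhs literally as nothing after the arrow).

  | babcb => abcb
  | aabbaa => aab
  | cbb
  | aba => aa

ba->a; baa->; ca->c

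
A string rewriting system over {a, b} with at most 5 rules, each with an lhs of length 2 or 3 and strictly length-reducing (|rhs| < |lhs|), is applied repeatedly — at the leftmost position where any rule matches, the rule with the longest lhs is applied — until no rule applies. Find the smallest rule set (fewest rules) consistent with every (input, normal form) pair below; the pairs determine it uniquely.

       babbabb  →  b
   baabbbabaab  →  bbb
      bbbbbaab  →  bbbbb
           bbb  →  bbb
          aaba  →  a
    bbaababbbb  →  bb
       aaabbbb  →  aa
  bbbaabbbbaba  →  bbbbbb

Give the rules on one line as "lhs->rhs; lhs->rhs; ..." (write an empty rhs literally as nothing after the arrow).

  | babbabb => bababb => babbb => babb => bab => b
  | baabbbabaab => bbbabaab => bbbabab => bbbabb => bbbab => bbb
  | bbbbbaab => bbbbb
  | bbb

ab->; aba->ab; abb->ab; baa->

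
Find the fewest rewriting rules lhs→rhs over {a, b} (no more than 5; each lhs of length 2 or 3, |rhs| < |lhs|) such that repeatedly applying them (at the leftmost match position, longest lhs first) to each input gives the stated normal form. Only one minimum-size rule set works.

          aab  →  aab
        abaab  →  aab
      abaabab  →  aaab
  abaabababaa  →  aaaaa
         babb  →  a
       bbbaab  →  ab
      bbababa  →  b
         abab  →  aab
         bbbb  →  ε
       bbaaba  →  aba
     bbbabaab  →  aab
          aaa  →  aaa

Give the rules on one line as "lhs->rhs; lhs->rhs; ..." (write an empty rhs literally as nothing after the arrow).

  | aab
  | abaab => aab
  | abaabab => aabab => aaab
  | abaabababaa => aabababaa => aaababaa => aaaabaa => aaaaa

baa->a; bab->ab; bb->; bba->b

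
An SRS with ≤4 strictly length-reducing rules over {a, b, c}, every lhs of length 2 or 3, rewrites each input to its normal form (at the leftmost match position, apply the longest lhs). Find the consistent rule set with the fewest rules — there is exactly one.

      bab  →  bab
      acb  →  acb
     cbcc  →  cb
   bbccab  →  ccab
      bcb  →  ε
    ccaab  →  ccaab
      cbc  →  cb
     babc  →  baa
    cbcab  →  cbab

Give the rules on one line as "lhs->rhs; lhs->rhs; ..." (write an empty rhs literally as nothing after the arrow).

abc->aa; bb->; bc->b

  | bab
  | acb
  | cbcc => cbc => cb
  | bbccab => ccab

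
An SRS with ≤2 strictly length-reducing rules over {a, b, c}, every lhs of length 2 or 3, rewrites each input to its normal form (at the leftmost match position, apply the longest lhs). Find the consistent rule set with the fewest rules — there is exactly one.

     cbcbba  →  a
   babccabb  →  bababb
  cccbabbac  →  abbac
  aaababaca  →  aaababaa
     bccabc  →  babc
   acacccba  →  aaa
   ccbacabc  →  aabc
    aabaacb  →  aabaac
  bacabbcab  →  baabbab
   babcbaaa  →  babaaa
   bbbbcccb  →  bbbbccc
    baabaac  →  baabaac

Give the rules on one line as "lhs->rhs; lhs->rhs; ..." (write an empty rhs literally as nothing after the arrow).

  | cbcbba => ccbba => ccba => cca => ca => a
  | babccabb => babcabb => bababb
  | cccbabbac => cccabbac => ccabbac => cabbac => abbac
  | aaababaca => aaababaa

ca->a; cb->c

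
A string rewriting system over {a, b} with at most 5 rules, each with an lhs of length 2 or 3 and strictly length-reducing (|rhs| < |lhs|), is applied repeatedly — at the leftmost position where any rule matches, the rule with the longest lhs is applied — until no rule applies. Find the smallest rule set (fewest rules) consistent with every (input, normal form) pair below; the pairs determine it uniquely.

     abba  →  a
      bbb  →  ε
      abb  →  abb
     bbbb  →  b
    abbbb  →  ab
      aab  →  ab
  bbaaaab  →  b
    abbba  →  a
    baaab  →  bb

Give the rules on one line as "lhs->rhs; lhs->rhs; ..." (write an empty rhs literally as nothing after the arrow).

  | abba => a
  | bbb => ε
  | abb
  | bbbb => b

aa->a; aaa->; bba->; bbb->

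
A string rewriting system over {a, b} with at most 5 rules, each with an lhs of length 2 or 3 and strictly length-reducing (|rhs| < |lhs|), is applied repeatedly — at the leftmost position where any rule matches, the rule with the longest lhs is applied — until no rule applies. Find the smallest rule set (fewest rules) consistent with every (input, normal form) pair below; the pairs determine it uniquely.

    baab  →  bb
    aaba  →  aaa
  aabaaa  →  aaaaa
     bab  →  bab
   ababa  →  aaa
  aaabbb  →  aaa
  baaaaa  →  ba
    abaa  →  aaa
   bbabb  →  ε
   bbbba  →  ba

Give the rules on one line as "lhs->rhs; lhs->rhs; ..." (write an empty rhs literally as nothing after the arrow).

  | baab => bb
  | aaba => aaa
  | aabaaa => aaaaa
  | bab

aba->aa; baa->b; bba->b; bbb->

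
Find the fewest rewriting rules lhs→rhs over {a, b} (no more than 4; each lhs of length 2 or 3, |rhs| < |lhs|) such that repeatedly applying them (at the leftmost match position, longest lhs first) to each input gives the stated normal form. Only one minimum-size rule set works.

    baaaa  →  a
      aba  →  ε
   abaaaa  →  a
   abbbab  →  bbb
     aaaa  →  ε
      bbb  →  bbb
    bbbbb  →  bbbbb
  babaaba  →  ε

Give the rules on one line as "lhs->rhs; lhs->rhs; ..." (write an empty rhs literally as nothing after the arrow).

  | baaaa => aaa => a
  | aba => ba => ε
  | abaaaa => baaaa => aaa => a
  | abbbab => bbbab => bbb

aa->; ab->b; ba->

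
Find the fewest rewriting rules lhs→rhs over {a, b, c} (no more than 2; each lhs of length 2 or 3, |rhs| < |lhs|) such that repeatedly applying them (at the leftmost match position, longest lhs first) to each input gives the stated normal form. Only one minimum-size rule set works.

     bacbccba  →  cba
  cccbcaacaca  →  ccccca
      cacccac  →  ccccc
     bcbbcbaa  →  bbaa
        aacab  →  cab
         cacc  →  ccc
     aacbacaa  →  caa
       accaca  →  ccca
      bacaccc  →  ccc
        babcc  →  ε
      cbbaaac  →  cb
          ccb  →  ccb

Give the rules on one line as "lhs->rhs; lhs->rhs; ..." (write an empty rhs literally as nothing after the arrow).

  | bacbccba => bcbccba => bccba => cba
  | cccbcaacaca => cccaacaca => cccacaca => ccccaca => ccccca
  | cacccac => ccccac => ccccc
  | bcbbcbaa => bbcbaa => bbaa

ac->c; bc->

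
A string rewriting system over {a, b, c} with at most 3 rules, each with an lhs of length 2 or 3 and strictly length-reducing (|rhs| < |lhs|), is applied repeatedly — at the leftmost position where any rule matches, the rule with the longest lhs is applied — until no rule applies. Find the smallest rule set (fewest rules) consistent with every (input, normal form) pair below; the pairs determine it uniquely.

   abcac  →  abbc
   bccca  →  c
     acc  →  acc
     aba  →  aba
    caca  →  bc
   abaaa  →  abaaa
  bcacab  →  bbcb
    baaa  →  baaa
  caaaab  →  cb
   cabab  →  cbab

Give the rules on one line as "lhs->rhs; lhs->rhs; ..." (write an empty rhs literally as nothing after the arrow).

bcc->; ca->c; cac->bc

  | abcac => abbc
  | bccca => ca => c
  | acc
  | aba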